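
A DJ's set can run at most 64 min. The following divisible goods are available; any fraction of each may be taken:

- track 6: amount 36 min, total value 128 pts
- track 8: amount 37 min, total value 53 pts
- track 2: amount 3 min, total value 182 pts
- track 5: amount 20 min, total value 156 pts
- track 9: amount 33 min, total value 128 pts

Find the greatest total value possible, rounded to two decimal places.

494.44

Take in order of value per unit:
- track 2 (182/3 per unit): all 3 → value 182, running total 182.00
- track 5 (156/20 per unit): all 20 → value 156, running total 338.00
- track 9 (128/33 per unit): all 33 → value 128, running total 466.00
- track 6 (128/36 per unit): 8 of 36 → value 8×128/36 = 28.4444, running total 494.44
Total 494.44.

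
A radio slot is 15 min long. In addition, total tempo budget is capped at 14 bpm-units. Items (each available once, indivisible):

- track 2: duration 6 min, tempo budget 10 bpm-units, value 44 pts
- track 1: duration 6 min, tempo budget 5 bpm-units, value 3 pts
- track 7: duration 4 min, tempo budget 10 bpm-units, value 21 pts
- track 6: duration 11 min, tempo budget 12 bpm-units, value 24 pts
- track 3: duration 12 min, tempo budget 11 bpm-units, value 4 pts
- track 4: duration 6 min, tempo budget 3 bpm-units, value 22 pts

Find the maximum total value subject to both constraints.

Feasible sets respecting both limits:
- track 2+track 4: duration 12, tempo budget 13, value 66
- track 2: duration 6, tempo budget 10, value 44
- track 7+track 4: duration 10, tempo budget 13, value 43
- track 1+track 4: duration 12, tempo budget 8, value 25
Best: 66 pts.

66 pts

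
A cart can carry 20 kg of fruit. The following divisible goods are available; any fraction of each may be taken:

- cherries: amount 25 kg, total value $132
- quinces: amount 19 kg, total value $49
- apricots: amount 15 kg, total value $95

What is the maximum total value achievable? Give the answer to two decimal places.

Take in order of value per unit:
- apricots (95/15 per unit): all 15 → value 95, running total 95.00
- cherries (132/25 per unit): 5 of 25 → value 5×132/25 = 26.4000, running total 121.40
Total 121.40.

121.40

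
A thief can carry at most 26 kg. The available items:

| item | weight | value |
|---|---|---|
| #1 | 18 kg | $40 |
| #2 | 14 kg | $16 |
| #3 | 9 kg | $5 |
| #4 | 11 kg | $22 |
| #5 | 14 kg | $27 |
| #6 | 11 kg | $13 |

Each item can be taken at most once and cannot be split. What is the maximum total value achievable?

$49

Check high-value combinations within 26 kg:
- #4+#5: weight 11+14=25, value 22+27=49
- #1: weight 18, value 40
- #5+#6: weight 14+11=25, value 27+13=40
- #2+#4: weight 14+11=25, value 16+22=38
Best: $49.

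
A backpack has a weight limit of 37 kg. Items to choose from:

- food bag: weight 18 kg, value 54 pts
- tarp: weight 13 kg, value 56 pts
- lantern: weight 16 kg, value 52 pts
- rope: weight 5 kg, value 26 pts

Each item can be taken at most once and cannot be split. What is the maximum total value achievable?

136 pts

Check high-value combinations within 37 kg:
- food bag+tarp+rope: weight 18+13+5=36, value 54+56+26=136
- tarp+lantern+rope: weight 13+16+5=34, value 56+52+26=134
- food bag+tarp: weight 18+13=31, value 54+56=110
- tarp+lantern: weight 13+16=29, value 56+52=108
Best: 136 pts.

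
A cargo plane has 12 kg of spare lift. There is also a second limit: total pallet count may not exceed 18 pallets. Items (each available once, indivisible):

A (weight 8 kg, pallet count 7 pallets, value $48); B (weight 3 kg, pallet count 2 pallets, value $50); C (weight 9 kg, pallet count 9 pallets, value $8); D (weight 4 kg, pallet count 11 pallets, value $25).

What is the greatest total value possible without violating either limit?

$98

Feasible sets respecting both limits:
- A+B: weight 11, pallet count 9, value 98
- B+D: weight 7, pallet count 13, value 75
- A+D: weight 12, pallet count 18, value 73
Best: $98.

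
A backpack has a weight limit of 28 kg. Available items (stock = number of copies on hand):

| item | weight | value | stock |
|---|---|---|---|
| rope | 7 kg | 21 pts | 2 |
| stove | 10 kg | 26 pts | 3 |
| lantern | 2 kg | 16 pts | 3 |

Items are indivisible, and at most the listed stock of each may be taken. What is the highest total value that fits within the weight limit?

100 pts

Best selections within weight 28 and stock limits:
- 2×stove + 3×lantern: weight 26, value 100
- 2×rope + 1×stove + 2×lantern: weight 28, value 100
- 1×rope + 1×stove + 3×lantern: weight 23, value 95
- 2×rope + 3×lantern: weight 20, value 90
Best: 100 pts.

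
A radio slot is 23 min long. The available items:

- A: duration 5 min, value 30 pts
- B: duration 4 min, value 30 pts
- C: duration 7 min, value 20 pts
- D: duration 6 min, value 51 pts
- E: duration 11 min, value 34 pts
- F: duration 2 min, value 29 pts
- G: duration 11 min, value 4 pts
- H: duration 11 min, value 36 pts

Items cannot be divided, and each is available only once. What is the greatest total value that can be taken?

Check high-value combinations within 23 min:
- B+D+F+H: duration 4+6+2+11=23, value 30+51+29+36=146
- B+D+E+F: duration 4+6+11+2=23, value 30+51+34+29=144
- A+B+D+F: duration 5+4+6+2=17, value 30+30+51+29=140
- A+B+C+D: duration 5+4+7+6=22, value 30+30+20+51=131
- B+C+D+F: duration 4+7+6+2=19, value 30+20+51+29=130
Best: 146 pts.

146 pts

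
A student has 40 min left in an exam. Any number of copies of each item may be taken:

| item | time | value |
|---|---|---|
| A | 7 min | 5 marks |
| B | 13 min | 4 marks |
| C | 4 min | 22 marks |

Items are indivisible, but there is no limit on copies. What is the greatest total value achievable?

220 marks

Best value-per-unit is C at 22/4, and filling with it alone uses time 10×4=40. No mix of the others beats 10×22 = 220.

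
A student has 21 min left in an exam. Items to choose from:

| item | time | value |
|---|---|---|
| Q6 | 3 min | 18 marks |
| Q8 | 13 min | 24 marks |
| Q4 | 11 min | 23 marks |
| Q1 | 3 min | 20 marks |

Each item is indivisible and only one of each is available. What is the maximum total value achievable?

Check high-value combinations within 21 min:
- Q6+Q8+Q1: time 3+13+3=19, value 18+24+20=62
- Q6+Q4+Q1: time 3+11+3=17, value 18+23+20=61
- Q8+Q1: time 13+3=16, value 24+20=44
- Q4+Q1: time 11+3=14, value 23+20=43
- Q6+Q8: time 3+13=16, value 18+24=42
Best: 62 marks.

62 marks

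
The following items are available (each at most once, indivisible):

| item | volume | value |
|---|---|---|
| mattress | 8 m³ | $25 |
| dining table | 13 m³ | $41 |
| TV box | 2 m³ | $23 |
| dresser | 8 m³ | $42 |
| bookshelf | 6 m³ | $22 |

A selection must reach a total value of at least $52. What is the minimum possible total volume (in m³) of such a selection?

Subsets with value ≥ 52, sorted by total volume:
- TV box+dresser: volume 10, value 65
- dresser+bookshelf: volume 14, value 64
Minimum volume: 10 m³.

10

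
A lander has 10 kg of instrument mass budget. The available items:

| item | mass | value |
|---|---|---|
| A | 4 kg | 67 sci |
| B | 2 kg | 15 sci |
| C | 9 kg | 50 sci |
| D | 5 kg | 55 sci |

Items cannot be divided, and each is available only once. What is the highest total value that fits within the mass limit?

122 sci

This is a 0/1 knapsack; check combinations near the capacity.
- A+D: mass 4+5=9, value 67+55=122
- A+B: mass 4+2=6, value 67+15=82
- B+D: mass 2+5=7, value 15+55=70
- A: mass 4, value 67
- D: mass 5, value 55
Best: 122 sci.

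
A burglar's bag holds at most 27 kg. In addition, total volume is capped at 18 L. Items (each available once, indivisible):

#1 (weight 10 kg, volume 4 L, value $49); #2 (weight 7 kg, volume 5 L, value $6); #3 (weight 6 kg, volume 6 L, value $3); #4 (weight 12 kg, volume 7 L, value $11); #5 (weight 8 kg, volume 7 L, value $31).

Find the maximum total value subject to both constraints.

Feasible sets respecting both limits:
- #1+#2+#5: weight 25, volume 16, value 86
- #1+#3+#5: weight 24, volume 17, value 83
- #1+#5: weight 18, volume 11, value 80
- #1+#4: weight 22, volume 11, value 60
Best: $86.

$86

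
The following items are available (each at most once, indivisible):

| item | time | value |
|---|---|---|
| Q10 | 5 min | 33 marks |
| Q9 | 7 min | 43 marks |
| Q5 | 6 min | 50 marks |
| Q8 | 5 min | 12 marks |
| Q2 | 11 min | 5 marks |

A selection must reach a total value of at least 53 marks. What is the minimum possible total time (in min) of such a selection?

Subsets with value ≥ 53, sorted by total time:
- Q10+Q5: time 11, value 83
- Q5+Q8: time 11, value 62
- Q10+Q9: time 12, value 76
Minimum time: 11 min.

11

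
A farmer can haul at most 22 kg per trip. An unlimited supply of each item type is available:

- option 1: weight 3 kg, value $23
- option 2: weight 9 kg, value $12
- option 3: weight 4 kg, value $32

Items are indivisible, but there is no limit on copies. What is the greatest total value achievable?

Best value-per-unit is option 3 at 32/4; filling with it alone gives 5×32 = 160.
Optimal mix: 2×option 1 + 4×option 3 → weight 22, value 174.

$174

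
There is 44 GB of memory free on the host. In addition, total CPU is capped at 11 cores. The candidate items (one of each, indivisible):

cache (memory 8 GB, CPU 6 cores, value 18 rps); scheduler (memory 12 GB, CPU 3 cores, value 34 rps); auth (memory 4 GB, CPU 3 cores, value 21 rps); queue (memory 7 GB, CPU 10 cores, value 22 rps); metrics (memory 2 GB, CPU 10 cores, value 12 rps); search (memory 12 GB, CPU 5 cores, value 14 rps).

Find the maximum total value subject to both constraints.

69 rps

Feasible sets respecting both limits:
- scheduler+auth+search: memory 28, CPU 11, value 69
- scheduler+auth: memory 16, CPU 6, value 55
- cache+scheduler: memory 20, CPU 9, value 52
Best: 69 rps.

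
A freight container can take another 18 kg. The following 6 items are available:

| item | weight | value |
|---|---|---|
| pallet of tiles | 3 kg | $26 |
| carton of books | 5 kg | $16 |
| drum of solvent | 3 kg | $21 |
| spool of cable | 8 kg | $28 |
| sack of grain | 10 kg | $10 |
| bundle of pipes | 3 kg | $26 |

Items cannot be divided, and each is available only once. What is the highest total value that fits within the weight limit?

Check high-value combinations within 18 kg:
- pallet of tiles+drum of solvent+spool of cable+bundle of pipes: weight 3+3+8+3=17, value 26+21+28+26=101
- pallet of tiles+carton of books+drum of solvent+bundle of pipes: weight 3+5+3+3=14, value 26+16+21+26=89
- pallet of tiles+spool of cable+bundle of pipes: weight 3+8+3=14, value 26+28+26=80
- pallet of tiles+drum of solvent+spool of cable: weight 3+3+8=14, value 26+21+28=75
Best: $101.

$101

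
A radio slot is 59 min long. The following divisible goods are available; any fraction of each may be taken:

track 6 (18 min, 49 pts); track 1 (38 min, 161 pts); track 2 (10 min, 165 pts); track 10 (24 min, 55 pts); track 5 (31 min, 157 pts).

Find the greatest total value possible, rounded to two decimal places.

Take in order of value per unit:
- track 2 (165/10 per unit): all 10 → value 165, running total 165.00
- track 5 (157/31 per unit): all 31 → value 157, running total 322.00
- track 1 (161/38 per unit): 18 of 38 → value 18×161/38 = 76.2632, running total 398.26
Total 398.26.

398.26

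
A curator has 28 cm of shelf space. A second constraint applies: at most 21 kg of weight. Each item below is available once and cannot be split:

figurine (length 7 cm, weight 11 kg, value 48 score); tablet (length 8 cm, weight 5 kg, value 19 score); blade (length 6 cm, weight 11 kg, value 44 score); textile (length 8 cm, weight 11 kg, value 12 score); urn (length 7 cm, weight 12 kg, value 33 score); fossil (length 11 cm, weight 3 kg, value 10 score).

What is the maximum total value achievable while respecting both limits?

77 score

Feasible sets respecting both limits:
- figurine+tablet+fossil: length 26, weight 19, value 77
- tablet+blade+fossil: length 25, weight 19, value 73
- figurine+tablet: length 15, weight 16, value 67
Best: 77 score.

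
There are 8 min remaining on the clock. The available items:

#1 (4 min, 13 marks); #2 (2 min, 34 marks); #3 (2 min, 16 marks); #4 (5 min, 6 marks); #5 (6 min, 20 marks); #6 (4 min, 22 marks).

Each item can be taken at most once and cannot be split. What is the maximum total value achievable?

72 marks

Check high-value combinations within 8 min:
- #2+#3+#6: time 2+2+4=8, value 34+16+22=72
- #1+#2+#3: time 4+2+2=8, value 13+34+16=63
- #2+#6: time 2+4=6, value 34+22=56
Best: 72 marks.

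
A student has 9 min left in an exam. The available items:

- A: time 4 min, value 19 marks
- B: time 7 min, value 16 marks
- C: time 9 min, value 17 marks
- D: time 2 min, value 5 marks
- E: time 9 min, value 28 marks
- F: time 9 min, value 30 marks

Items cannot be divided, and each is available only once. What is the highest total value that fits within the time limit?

30 marks

Check high-value combinations within 9 min:
- F: time 9, value 30
- E: time 9, value 28
- A+D: time 4+2=6, value 19+5=24
- B+D: time 7+2=9, value 16+5=21
Best: 30 marks.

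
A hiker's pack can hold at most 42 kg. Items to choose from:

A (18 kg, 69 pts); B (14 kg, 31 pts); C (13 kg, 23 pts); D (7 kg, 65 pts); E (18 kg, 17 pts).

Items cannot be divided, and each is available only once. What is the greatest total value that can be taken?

Check high-value combinations within 42 kg:
- A+B+D: weight 18+14+7=39, value 69+31+65=165
- A+C+D: weight 18+13+7=38, value 69+23+65=157
- A+D: weight 18+7=25, value 69+65=134
- B+C+D: weight 14+13+7=34, value 31+23+65=119
- B+D+E: weight 14+7+18=39, value 31+65+17=113
Best: 165 pts.

165 pts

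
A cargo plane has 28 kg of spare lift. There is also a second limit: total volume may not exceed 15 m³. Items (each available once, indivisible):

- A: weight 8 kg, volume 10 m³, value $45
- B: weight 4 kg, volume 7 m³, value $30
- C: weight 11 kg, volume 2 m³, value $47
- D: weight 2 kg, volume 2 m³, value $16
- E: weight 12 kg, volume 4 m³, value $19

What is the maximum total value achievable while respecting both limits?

Feasible sets respecting both limits:
- A+C+D: weight 21, volume 14, value 108
- B+C+E: weight 27, volume 13, value 96
- B+C+D: weight 17, volume 11, value 93
Best: $108.

$108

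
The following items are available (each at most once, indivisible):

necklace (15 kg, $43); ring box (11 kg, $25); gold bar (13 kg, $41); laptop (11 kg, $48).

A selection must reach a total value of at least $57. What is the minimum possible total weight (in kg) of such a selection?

Subsets with value ≥ 57, sorted by total weight:
- ring box+laptop: weight 22, value 73
- gold bar+laptop: weight 24, value 89
- ring box+gold bar: weight 24, value 66
- necklace+laptop: weight 26, value 91
Minimum weight: 22 kg.

22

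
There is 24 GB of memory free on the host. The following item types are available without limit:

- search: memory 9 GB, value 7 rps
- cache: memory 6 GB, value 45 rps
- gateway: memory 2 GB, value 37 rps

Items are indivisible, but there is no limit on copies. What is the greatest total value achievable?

Best value-per-unit is gateway at 37/2, and filling with it alone uses memory 12×2=24. No mix of the others beats 12×37 = 444.

444 rps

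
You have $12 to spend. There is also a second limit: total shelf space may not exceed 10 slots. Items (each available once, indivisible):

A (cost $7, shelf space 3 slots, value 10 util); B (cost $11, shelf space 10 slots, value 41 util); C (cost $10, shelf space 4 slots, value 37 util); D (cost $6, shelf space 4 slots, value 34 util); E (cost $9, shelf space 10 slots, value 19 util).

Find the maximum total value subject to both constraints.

41 util

Feasible sets respecting both limits:
- B: cost 11, shelf space 10, value 41
- C: cost 10, shelf space 4, value 37
- D: cost 6, shelf space 4, value 34
- E: cost 9, shelf space 10, value 19
Best: 41 util.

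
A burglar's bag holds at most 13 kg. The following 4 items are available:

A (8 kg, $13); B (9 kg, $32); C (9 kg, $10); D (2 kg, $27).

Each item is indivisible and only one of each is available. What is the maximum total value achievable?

Check high-value combinations within 13 kg:
- B+D: weight 9+2=11, value 32+27=59
- A+D: weight 8+2=10, value 13+27=40
- C+D: weight 9+2=11, value 10+27=37
- B: weight 9, value 32
- D: weight 2, value 27
Best: $59.

$59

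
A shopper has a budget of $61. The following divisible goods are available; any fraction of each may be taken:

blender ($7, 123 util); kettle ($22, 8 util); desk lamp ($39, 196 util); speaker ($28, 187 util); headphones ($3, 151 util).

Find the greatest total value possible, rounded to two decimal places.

576.59

Take in order of value per unit:
- headphones (151/3 per unit): all 3 → value 151, running total 151.00
- blender (123/7 per unit): all 7 → value 123, running total 274.00
- speaker (187/28 per unit): all 28 → value 187, running total 461.00
- desk lamp (196/39 per unit): 23 of 39 → value 23×196/39 = 115.5897, running total 576.59
Total 576.59.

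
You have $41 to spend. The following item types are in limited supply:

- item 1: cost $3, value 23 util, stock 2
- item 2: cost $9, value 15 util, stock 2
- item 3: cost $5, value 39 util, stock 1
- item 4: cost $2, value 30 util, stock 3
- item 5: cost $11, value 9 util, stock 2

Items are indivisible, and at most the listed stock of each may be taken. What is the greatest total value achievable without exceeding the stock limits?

Best selections within cost 41 and stock limits:
- 2×item 1 + 2×item 2 + 1×item 3 + 3×item 4: cost 35, value 205
- 2×item 1 + 1×item 2 + 1×item 3 + 3×item 4 + 1×item 5: cost 37, value 199
- 2×item 1 + 1×item 3 + 3×item 4 + 2×item 5: cost 39, value 193
- 2×item 1 + 1×item 2 + 1×item 3 + 3×item 4: cost 26, value 190
Best: 205 util.

205 util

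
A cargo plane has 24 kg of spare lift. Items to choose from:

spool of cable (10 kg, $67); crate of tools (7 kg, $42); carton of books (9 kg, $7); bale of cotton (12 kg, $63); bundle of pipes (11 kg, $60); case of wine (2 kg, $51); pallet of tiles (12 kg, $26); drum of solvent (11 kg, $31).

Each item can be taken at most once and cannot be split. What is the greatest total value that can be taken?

Check high-value combinations within 24 kg:
- spool of cable+bale of cotton+case of wine: weight 10+12+2=24, value 67+63+51=181
- spool of cable+bundle of pipes+case of wine: weight 10+11+2=23, value 67+60+51=178
- spool of cable+crate of tools+case of wine: weight 10+7+2=19, value 67+42+51=160
Best: $181.

$181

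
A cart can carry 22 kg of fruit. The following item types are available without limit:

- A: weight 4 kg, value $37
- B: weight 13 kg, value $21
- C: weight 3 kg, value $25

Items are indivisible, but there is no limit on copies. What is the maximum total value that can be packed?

$198

Best value-per-unit is A at 37/4; filling with it alone gives 5×37 = 185.
Optimal mix: 4×A + 2×C → weight 22, value 198.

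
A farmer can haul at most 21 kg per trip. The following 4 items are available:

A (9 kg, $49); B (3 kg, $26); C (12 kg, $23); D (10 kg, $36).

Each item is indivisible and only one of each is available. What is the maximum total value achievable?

$85

Check high-value combinations within 21 kg:
- A+D: weight 9+10=19, value 49+36=85
- A+B: weight 9+3=12, value 49+26=75
- A+C: weight 9+12=21, value 49+23=72
- B+D: weight 3+10=13, value 26+36=62
- A: weight 9, value 49
Best: $85.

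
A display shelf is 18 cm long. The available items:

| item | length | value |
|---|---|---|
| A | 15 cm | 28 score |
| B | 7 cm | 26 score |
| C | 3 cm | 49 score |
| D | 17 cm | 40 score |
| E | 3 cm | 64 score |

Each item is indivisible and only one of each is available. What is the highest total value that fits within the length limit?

139 score

This is a 0/1 knapsack; check combinations near the capacity.
- B+C+E: length 7+3+3=13, value 26+49+64=139
- C+E: length 3+3=6, value 49+64=113
- A+E: length 15+3=18, value 28+64=92
- B+E: length 7+3=10, value 26+64=90
- A+C: length 15+3=18, value 28+49=77
Best: 139 score.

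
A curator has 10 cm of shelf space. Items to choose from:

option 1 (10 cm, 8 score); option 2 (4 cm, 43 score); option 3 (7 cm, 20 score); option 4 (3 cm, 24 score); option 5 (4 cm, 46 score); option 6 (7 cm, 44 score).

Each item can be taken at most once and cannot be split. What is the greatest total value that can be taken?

89 score

Check high-value combinations within 10 cm:
- option 2+option 5: length 4+4=8, value 43+46=89
- option 4+option 5: length 3+4=7, value 24+46=70
- option 4+option 6: length 3+7=10, value 24+44=68
- option 2+option 4: length 4+3=7, value 43+24=67
Best: 89 score.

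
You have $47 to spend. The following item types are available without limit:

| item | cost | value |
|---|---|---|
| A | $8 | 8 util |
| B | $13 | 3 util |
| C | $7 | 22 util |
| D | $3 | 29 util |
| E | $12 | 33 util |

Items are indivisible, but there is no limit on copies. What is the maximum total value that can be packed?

435 util

Best value-per-unit is D at 29/3, and filling with it alone uses cost 15×3=45. No mix of the others beats 15×29 = 435.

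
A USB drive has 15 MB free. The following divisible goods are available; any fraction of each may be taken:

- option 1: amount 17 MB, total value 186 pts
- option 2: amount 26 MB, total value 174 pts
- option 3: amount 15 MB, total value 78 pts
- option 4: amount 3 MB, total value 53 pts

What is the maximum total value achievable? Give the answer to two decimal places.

Take in order of value per unit:
- option 4 (53/3 per unit): all 3 → value 53, running total 53.00
- option 1 (186/17 per unit): 12 of 17 → value 12×186/17 = 131.2941, running total 184.29
Total 184.29.

184.29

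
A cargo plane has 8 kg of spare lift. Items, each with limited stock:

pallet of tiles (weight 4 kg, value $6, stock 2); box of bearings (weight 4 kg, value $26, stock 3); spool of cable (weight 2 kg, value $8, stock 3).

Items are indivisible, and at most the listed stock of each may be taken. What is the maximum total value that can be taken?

$52

Top feasible selections:
- 2×box of bearings: weight 8, value 52
- 1×box of bearings + 2×spool of cable: weight 8, value 42
- 1×box of bearings + 1×spool of cable: weight 6, value 34
- 1×pallet of tiles + 1×box of bearings: weight 8, value 32
Best: $52.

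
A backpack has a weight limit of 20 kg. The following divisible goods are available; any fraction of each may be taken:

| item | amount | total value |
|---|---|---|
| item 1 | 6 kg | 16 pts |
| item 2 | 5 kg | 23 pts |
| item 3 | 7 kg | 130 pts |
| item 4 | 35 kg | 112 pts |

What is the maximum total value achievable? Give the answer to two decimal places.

178.60

Take in order of value per unit:
- item 3 (130/7 per unit): all 7 → value 130, running total 130.00
- item 2 (23/5 per unit): all 5 → value 23, running total 153.00
- item 4 (112/35 per unit): 8 of 35 → value 8×112/35 = 25.6000, running total 178.60
Total 178.60.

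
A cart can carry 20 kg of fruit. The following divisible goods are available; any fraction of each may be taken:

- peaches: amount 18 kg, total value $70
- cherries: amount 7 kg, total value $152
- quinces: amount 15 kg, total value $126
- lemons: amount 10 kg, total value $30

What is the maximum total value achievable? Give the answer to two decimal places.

261.20

Take in order of value per unit:
- cherries (152/7 per unit): all 7 → value 152, running total 152.00
- quinces (126/15 per unit): 13 of 15 → value 13×126/15 = 109.2000, running total 261.20
Total 261.20.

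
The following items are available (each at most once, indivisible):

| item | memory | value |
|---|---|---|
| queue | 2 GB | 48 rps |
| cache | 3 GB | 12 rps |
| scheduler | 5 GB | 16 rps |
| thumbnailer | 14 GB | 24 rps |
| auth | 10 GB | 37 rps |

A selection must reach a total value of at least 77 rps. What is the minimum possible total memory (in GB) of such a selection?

12

Subsets with value ≥ 77, sorted by total memory:
- queue+auth: memory 12, value 85
- queue+cache+auth: memory 15, value 97
- queue+scheduler+auth: memory 17, value 101
Minimum memory: 12 GB.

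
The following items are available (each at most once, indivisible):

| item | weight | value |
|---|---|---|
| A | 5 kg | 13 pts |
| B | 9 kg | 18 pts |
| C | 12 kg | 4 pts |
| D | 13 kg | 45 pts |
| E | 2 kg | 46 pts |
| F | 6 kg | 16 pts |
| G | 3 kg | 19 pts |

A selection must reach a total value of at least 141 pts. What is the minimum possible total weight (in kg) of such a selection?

32

Subsets with value ≥ 141, sorted by total weight:
- A+B+D+E+G: weight 32, value 141
- B+D+E+F+G: weight 33, value 144
- A+B+D+E+F+G: weight 38, value 157
- A+C+D+E+F+G: weight 41, value 143
Minimum weight: 32 kg.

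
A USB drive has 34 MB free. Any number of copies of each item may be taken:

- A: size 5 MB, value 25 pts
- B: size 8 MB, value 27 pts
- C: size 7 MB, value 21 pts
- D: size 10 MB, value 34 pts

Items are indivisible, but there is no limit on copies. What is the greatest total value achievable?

152 pts

Best value-per-unit is A at 25/5; filling with it alone gives 6×25 = 150.
Optimal mix: 5×A + 1×B → size 33, value 152.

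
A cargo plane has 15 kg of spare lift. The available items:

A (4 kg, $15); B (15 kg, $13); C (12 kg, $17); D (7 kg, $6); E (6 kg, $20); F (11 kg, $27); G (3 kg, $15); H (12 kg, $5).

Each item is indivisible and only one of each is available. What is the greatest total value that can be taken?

$50

Check high-value combinations within 15 kg:
- A+E+G: weight 4+6+3=13, value 15+20+15=50
- F+G: weight 11+3=14, value 27+15=42
- A+F: weight 4+11=15, value 15+27=42
Best: $50.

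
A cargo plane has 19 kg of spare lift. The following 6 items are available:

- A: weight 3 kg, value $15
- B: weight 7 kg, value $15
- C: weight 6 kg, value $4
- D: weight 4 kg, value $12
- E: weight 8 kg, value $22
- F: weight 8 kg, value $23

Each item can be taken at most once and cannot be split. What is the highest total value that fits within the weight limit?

Check high-value combinations within 19 kg:
- A+E+F: weight 3+8+8=19, value 15+22+23=60
- A+B+F: weight 3+7+8=18, value 15+15+23=53
- A+B+E: weight 3+7+8=18, value 15+15+22=52
- A+D+F: weight 3+4+8=15, value 15+12+23=50
- B+D+F: weight 7+4+8=19, value 15+12+23=50
Best: $60.

$60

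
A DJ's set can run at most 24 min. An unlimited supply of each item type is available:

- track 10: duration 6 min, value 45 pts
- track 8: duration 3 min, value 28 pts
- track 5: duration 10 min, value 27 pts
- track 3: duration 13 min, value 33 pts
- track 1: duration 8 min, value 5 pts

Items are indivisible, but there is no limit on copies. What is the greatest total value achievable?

Best value-per-unit is track 8 at 28/3, and filling with it alone uses duration 8×3=24. No mix of the others beats 8×28 = 224.

224 pts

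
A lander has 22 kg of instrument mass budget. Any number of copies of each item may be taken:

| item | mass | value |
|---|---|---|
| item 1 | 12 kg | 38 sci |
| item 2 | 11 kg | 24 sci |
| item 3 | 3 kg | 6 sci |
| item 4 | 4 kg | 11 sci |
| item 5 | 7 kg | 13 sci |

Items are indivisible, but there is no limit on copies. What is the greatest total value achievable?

61 sci

Best value-per-unit is item 1 at 38/12; filling with it alone gives 1×38 = 38.
Optimal mix: 1×item 1 + 2×item 3 + 1×item 4 → mass 22, value 61.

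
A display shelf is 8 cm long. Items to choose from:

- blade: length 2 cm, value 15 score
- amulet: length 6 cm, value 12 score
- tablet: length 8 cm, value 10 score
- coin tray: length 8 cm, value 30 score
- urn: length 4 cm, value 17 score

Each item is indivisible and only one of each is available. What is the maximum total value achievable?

Check high-value combinations within 8 cm:
- blade+urn: length 2+4=6, value 15+17=32
- coin tray: length 8, value 30
- blade+amulet: length 2+6=8, value 15+12=27
Best: 32 score.

32 score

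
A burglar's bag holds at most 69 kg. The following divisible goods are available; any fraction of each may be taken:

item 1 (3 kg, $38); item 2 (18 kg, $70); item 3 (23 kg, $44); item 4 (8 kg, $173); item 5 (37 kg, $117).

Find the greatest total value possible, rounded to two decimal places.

403.74

Take in order of value per unit:
- item 4 (173/8 per unit): all 8 → value 173, running total 173.00
- item 1 (38/3 per unit): all 3 → value 38, running total 211.00
- item 2 (70/18 per unit): all 18 → value 70, running total 281.00
- item 5 (117/37 per unit): all 37 → value 117, running total 398.00
- item 3 (44/23 per unit): 3 of 23 → value 3×44/23 = 5.7391, running total 403.74
Total 403.74.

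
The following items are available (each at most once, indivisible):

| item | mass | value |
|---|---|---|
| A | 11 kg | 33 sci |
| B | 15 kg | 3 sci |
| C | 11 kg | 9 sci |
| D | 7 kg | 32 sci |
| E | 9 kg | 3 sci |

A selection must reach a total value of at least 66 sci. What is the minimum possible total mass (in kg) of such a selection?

27

Subsets with value ≥ 66, sorted by total mass:
- A+D+E: mass 27, value 68
- A+C+D: mass 29, value 74
Minimum mass: 27 kg.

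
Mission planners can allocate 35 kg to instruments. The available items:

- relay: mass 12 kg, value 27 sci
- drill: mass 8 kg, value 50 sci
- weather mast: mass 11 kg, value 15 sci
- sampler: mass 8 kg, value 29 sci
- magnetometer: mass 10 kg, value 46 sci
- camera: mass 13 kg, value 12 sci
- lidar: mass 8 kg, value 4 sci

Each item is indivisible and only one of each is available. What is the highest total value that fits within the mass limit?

Check high-value combinations within 35 kg:
- drill+sampler+magnetometer+lidar: mass 8+8+10+8=34, value 50+29+46+4=129
- drill+sampler+magnetometer: mass 8+8+10=26, value 50+29+46=125
- relay+drill+magnetometer: mass 12+8+10=30, value 27+50+46=123
- drill+weather mast+magnetometer: mass 8+11+10=29, value 50+15+46=111
Best: 129 sci.

129 sci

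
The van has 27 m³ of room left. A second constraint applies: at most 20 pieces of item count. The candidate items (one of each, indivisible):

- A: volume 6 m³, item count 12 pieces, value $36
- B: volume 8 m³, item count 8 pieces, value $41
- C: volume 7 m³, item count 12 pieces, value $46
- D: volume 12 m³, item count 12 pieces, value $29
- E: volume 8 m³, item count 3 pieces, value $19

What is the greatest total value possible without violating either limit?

$87

Feasible sets respecting both limits:
- B+C: volume 15, item count 20, value 87
- A+B: volume 14, item count 20, value 77
- B+D: volume 20, item count 20, value 70
- C+E: volume 15, item count 15, value 65
Best: $87.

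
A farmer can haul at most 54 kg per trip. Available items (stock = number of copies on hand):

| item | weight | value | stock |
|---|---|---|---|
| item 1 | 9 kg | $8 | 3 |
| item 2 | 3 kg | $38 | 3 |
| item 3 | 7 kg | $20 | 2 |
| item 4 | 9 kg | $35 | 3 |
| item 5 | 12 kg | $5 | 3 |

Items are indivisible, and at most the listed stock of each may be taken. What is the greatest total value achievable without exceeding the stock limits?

$259

Top feasible selections:
- 3×item 2 + 2×item 3 + 3×item 4: weight 50, value 259
- 1×item 1 + 3×item 2 + 1×item 3 + 3×item 4: weight 52, value 247
Best: $259.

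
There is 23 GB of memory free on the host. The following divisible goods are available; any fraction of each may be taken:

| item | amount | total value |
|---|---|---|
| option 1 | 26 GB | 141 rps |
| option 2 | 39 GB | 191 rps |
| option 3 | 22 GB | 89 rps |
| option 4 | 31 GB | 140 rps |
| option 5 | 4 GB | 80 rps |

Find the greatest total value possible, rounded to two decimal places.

Take in order of value per unit:
- option 5 (80/4 per unit): all 4 → value 80, running total 80.00
- option 1 (141/26 per unit): 19 of 26 → value 19×141/26 = 103.0385, running total 183.04
Total 183.04.

183.04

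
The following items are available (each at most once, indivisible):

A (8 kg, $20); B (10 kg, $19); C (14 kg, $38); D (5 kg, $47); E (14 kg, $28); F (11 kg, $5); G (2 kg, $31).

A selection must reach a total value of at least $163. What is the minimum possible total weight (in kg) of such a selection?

Subsets with value ≥ 163, sorted by total weight:
- A+C+D+E+G: weight 43, value 164
- B+C+D+E+G: weight 45, value 163
Minimum weight: 43 kg.

43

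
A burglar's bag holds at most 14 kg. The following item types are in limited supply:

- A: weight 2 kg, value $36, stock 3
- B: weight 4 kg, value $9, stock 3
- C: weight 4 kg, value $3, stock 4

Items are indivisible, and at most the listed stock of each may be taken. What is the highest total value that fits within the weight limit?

$126

Best selections within weight 14 and stock limits:
- 3×A + 2×B: weight 14, value 126
- 3×A + 1×B + 1×C: weight 14, value 120
- 3×A + 1×B: weight 10, value 117
- 3×A + 2×C: weight 14, value 114
Best: $126.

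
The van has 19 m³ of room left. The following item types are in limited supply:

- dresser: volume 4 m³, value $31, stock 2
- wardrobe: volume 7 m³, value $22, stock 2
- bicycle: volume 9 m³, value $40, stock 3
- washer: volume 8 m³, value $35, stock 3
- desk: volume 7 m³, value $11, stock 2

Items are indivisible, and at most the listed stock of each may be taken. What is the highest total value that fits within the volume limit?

$102

Top feasible selections:
- 2×dresser + 1×bicycle: volume 17, value 102
- 2×dresser + 1×washer: volume 16, value 97
Best: $102.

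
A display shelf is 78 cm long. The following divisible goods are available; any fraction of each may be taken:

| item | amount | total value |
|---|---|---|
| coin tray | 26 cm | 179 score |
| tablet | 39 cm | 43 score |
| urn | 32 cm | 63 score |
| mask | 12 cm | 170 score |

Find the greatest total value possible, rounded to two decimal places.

Take in order of value per unit:
- mask (170/12 per unit): all 12 → value 170, running total 170.00
- coin tray (179/26 per unit): all 26 → value 179, running total 349.00
- urn (63/32 per unit): all 32 → value 63, running total 412.00
- tablet (43/39 per unit): 8 of 39 → value 8×43/39 = 8.8205, running total 420.82
Total 420.82.

420.82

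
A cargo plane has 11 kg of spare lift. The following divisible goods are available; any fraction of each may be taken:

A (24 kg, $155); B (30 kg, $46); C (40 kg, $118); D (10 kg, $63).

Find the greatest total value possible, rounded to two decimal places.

71.04

Take in order of value per unit:
- A (155/24 per unit): 11 of 24 → value 11×155/24 = 71.0417, running total 71.04
Total 71.04.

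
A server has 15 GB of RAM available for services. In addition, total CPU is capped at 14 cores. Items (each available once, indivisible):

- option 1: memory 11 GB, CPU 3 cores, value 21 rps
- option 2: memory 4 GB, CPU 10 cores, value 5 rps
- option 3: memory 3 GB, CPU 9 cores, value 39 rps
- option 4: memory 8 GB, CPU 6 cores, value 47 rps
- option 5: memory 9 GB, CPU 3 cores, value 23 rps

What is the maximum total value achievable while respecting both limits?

62 rps

Feasible sets respecting both limits:
- option 3+option 5: memory 12, CPU 12, value 62
- option 1+option 3: memory 14, CPU 12, value 60
- option 4: memory 8, CPU 6, value 47
Best: 62 rps.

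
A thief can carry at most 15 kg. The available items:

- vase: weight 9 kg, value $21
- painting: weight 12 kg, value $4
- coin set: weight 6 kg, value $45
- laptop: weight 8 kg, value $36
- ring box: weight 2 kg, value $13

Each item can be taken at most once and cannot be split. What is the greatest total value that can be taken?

Check high-value combinations within 15 kg:
- coin set+laptop: weight 6+8=14, value 45+36=81
- vase+coin set: weight 9+6=15, value 21+45=66
- coin set+ring box: weight 6+2=8, value 45+13=58
Best: $81.

$81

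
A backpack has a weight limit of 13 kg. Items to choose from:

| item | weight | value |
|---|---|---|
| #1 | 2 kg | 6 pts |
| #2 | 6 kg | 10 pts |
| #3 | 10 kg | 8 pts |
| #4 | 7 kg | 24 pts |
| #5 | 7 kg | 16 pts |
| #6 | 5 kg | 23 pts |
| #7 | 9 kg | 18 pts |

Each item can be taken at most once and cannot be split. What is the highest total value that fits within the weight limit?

47 pts

This is a 0/1 knapsack; check combinations near the capacity.
- #4+#6: weight 7+5=12, value 24+23=47
- #5+#6: weight 7+5=12, value 16+23=39
- #1+#2+#6: weight 2+6+5=13, value 6+10+23=39
Best: 47 pts.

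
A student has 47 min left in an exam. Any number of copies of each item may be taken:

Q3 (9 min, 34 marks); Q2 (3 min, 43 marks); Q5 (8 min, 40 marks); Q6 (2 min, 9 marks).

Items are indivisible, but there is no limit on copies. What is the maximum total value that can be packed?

Best value-per-unit is Q2 at 43/3; filling with it alone gives 15×43 = 645.
Optimal mix: 15×Q2 + 1×Q6 → time 47, value 654.

654 marks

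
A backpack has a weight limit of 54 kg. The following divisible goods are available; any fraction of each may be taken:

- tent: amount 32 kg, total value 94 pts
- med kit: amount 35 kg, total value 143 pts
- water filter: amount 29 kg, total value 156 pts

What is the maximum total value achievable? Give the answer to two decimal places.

Take in order of value per unit:
- water filter (156/29 per unit): all 29 → value 156, running total 156.00
- med kit (143/35 per unit): 25 of 35 → value 25×143/35 = 102.1429, running total 258.14
Total 258.14.

258.14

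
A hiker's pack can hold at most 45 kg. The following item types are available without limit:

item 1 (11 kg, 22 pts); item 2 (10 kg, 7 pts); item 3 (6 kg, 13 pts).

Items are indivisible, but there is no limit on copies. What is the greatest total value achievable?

Best value-per-unit is item 3 at 13/6; filling with it alone gives 7×13 = 91.
Optimal mix: 3×item 1 + 2×item 3 → weight 45, value 92.

92 pts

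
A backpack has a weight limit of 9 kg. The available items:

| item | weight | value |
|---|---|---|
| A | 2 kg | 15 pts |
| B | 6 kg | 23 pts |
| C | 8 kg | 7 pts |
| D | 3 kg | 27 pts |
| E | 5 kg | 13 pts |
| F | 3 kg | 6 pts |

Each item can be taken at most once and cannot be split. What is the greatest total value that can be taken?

50 pts

Check high-value combinations within 9 kg:
- B+D: weight 6+3=9, value 23+27=50
- A+D+F: weight 2+3+3=8, value 15+27+6=48
- A+D: weight 2+3=5, value 15+27=42
Best: 50 pts.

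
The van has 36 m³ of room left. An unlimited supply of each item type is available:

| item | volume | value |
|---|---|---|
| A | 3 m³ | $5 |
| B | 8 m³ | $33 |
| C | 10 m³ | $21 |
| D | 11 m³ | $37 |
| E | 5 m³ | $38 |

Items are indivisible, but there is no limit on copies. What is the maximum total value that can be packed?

$266

Best value-per-unit is E at 38/5, and filling with it alone uses volume 7×5=35. No mix of the others beats 7×38 = 266.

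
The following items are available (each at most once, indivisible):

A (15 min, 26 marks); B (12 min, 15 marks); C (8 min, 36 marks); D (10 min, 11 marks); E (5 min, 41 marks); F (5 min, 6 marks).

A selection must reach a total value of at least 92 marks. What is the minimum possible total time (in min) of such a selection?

Subsets with value ≥ 92, sorted by total time:
- B+C+E: time 25, value 92
- A+C+E: time 28, value 103
Minimum time: 25 min.

25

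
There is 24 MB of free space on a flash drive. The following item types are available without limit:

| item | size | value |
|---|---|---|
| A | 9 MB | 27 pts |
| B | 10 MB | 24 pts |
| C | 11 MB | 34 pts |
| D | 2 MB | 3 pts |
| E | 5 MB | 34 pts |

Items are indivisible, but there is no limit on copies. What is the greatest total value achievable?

Best value-per-unit is E at 34/5; filling with it alone gives 4×34 = 136.
Optimal mix: 2×D + 4×E → size 24, value 142.

142 pts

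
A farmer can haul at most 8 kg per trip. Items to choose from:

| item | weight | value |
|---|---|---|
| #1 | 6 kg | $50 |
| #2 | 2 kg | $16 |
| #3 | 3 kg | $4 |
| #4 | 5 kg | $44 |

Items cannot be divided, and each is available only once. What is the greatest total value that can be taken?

Check high-value combinations within 8 kg:
- #1+#2: weight 6+2=8, value 50+16=66
- #2+#4: weight 2+5=7, value 16+44=60
- #1: weight 6, value 50
Best: $66.

$66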